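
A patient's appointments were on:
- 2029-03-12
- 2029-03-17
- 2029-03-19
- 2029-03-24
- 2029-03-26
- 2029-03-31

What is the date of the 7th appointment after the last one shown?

2029-04-23

Gaps: 5, 2, 5, 2, 5 days — not constant, but cyclic with period 2.
The events fall on every Monday and Saturday.
The following Monday is 2029-04-02.
The following Saturday is 2029-04-07.
Next Monday: 2029-04-09.
Next Saturday: 2029-04-14.
The following Monday is 2029-04-16.
The following Saturday is 2029-04-21.
The following Monday is 2029-04-23.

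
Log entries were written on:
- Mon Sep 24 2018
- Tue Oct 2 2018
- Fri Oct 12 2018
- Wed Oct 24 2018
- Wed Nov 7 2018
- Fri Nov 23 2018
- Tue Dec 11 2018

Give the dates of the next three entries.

Gaps: 8, 10, 12, 14, 16, 18 days — each gap is 2 larger than the previous one.
Next gap: 20 days. Tue Dec 11 2018 + 20 days = Mon Dec 31 2018.
Next gap: 22 days. Mon Dec 31 2018 + 22 days = Tue Jan 22 2019.
Next gap: 24 days. Tue Jan 22 2019 + 24 days = Fri Feb 15 2019.

Mon Dec 31 2018, Tue Jan 22 2019, Fri Feb 15 2019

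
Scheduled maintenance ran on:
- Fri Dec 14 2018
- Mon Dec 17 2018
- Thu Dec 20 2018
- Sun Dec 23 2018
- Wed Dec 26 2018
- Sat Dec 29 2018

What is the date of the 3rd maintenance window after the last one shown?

Mon Jan 7 2019

Every event comes 3 days after the last (3, 3, 3, 3, 3).
Sat Dec 29 2018 + 3 days = Tue Jan 1 2019.
Tue Jan 1 2019 + 3 days = Fri Jan 4 2019.
Fri Jan 4 2019 + 3 days = Mon Jan 7 2019.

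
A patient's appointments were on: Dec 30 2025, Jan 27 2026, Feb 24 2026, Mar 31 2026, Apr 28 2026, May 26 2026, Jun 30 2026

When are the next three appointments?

All Tuesdays; the gaps (28, 28, 35, 28, 28, 35) vary with month length.
This is the last Tuesday of each month.
July 2026 ends with Tuesday Jul 28 2026.
August 2026 ends with Tuesday Aug 25 2026.
September 2026 ends with Tuesday Sep 29 2026.

Jul 28 2026, Aug 25 2026, Sep 29 2026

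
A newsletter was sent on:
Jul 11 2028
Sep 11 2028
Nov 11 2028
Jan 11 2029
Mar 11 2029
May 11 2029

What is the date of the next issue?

Each date is the 11th; the gaps (62, 61, 61, 59, 61) track the month lengths.
The rule is the 11th of every 2 months.
Next: July 2029 → Jul 11 2029.

Jul 11 2029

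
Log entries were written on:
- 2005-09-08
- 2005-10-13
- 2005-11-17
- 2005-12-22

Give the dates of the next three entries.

2006-01-26, 2006-03-02, 2006-04-06

Gaps between consecutive events: 35, 35, 35 days — a constant 35-day interval.
2005-12-22 + 35 days = 2006-01-26.
2006-01-26 + 35 days = 2006-03-02.
2006-03-02 + 35 days = 2006-04-06.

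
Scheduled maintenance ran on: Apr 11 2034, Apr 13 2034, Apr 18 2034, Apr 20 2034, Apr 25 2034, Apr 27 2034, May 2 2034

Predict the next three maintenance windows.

Every event lands on a Tuesday or Thursday (gaps cycle 2, 5, 2, 5, 2, 5).
So the schedule is: every Tuesday and Thursday.
Next Thursday: May 4 2034.
The following Tuesday is May 9 2034.
Next Thursday: May 11 2034.

May 4 2034, May 9 2034, May 11 2034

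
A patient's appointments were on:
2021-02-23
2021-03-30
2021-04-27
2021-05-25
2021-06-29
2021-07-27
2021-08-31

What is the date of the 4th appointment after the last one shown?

2021-12-28

These are Tuesdays with 35, 28, 28, 35, 28, 35-day gaps.
Each is the final Tuesday of its month — 2021-03-30 is past the 28th, so '4th Tuesday' doesn't fit.
September 2021 ends with Tuesday 2021-09-28.
Last Tuesday of October 2021: 2021-10-26.
November 2021 ends with Tuesday 2021-11-30.
Last Tuesday of December 2021: 2021-12-28.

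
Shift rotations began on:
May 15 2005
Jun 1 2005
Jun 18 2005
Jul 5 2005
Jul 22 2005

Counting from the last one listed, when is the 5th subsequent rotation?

Every event comes 17 days after the last (17, 17, 17, 17).
Jul 22 2005 + 17 days = Aug 8 2005.
Aug 8 2005 + 17 days = Aug 25 2005.
Aug 25 2005 + 17 days = Sep 11 2005.
Sep 11 2005 + 17 days = Sep 28 2005.
Sep 28 2005 + 17 days = Oct 15 2005.

Oct 15 2005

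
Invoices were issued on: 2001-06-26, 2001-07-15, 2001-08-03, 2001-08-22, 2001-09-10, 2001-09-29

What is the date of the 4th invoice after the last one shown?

The spacing is 19, 19, 19, 19, 19 days — always 19 days.
2001-09-29 + 19 days = 2001-10-18.
2001-10-18 + 19 days = 2001-11-06.
2001-11-06 + 19 days = 2001-11-25.
2001-11-25 + 19 days = 2001-12-14.

2001-12-14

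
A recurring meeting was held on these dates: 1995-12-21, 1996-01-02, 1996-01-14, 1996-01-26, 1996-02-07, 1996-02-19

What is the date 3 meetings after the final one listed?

Every event comes 12 days after the last (12, 12, 12, 12, 12).
1996-02-19 + 12 days = 1996-03-02.
1996-03-02 + 12 days = 1996-03-14.
1996-03-14 + 12 days = 1996-03-26.

1996-03-26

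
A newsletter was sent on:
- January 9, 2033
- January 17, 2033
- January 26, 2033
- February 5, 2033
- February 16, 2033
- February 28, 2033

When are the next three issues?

Intervals are 8, 9, 10, 11, 12 days — an arithmetic progression with common difference 1.
Next gap: 13 days. February 28, 2033 + 13 days = March 13, 2033.
Next gap: 14 days. March 13, 2033 + 14 days = March 27, 2033.
Next gap: 15 days. March 27, 2033 + 15 days = April 11, 2033.

March 13, 2033; March 27, 2033; April 11, 2033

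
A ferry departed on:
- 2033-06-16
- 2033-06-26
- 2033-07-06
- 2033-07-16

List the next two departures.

2033-07-26, 2033-08-05

The spacing is 10, 10, 10 days — always 10 days.
2033-07-16 + 10 days = 2033-07-26.
2033-07-26 + 10 days = 2033-08-05.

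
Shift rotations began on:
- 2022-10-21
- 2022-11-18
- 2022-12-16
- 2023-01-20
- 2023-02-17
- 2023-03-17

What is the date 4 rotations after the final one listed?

Gaps: 28, 28, 35, 28, 28 days — a mix of 28 and 35. Every date is a Friday.
Each is the 3rd Friday of its month.
3rd Friday of April 2023: 2023-04-21.
May 2023 — 3rd Friday is 2023-05-19.
June 2023 — 3rd Friday is 2023-06-16.
July 2023 — 3rd Friday is 2023-07-21.

2023-07-21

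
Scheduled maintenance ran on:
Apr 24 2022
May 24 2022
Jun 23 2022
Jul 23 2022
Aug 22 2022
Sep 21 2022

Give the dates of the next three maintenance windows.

Oct 21 2022, Nov 20 2022, Dec 20 2022

Gaps between consecutive events: 30, 30, 30, 30, 30 days — a constant 30-day interval.
Sep 21 2022 + 30 days = Oct 21 2022.
Oct 21 2022 + 30 days = Nov 20 2022.
Nov 20 2022 + 30 days = Dec 20 2022.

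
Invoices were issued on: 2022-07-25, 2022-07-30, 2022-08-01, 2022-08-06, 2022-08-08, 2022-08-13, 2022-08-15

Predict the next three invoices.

2022-08-20, 2022-08-22, 2022-08-27

Every event lands on a Monday or Saturday (gaps cycle 5, 2, 5, 2, 5, 2).
So the schedule is: every Monday and Saturday.
Next Saturday: 2022-08-20.
Next Monday: 2022-08-22.
The following Saturday is 2022-08-27.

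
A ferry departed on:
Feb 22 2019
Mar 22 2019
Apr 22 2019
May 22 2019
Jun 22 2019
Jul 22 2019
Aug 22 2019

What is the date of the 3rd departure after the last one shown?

The day-of-month is always 22 (28, 31, 30, 31, 30, 31 days between events).
So this recurs on the 22nd of each month.
Next: September 2019 → Sep 22 2019.
October 2019: Oct 22 2019.
November 2019: Nov 22 2019.

Nov 22 2019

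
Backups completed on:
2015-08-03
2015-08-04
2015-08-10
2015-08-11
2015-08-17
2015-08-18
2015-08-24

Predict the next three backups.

Every event lands on a Monday or Tuesday (gaps cycle 1, 6, 1, 6, 1, 6).
So the schedule is: every Monday and Tuesday.
Next Tuesday: 2015-08-25.
Next Monday: 2015-08-31.
Next Tuesday: 2015-09-01.

2015-08-25, 2015-08-31, 2015-09-01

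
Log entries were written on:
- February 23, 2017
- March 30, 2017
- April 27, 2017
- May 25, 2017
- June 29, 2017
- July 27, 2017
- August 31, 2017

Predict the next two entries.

September 28, 2017; October 26, 2017

Every date is a Thursday; gaps 35, 28, 28, 35, 28, 35 days.
Each is the last Thursday of its month (at least one falls on the 29th or later, ruling out '4th Thursday').
September 2017 ends with Thursday September 28, 2017.
October 2017 ends with Thursday October 26, 2017.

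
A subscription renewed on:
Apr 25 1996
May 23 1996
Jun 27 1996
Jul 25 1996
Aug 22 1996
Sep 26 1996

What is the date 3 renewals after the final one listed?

All dates are Thursdays, 28, 35, 28, 28, 35 days apart.
Specifically, the 4th Thursday of each month.
October 1996 — 4th Thursday is Oct 24 1996.
November 1996 — 4th Thursday is Nov 28 1996.
4th Thursday of December 1996: Dec 26 1996.

Dec 26 1996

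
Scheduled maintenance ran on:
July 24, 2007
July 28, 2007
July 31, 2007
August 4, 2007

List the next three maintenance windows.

August 7, 2007; August 11, 2007; August 14, 2007

The gap pattern 4, 3, 4 repeats every 2 events.
These are the Tuesdays and Saturdays of each week.
Next Tuesday: August 7, 2007.
Next Saturday: August 11, 2007.
Next Tuesday: August 14, 2007.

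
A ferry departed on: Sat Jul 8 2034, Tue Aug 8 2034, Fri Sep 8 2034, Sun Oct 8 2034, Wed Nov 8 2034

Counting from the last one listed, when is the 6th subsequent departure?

The day-of-month is always 8 (31, 31, 30, 31 days between events).
So this recurs on the 8th of each month.
December 2034: Fri Dec 8 2034.
January 2035: Mon Jan 8 2035.
Next: February 2035 → Thu Feb 8 2035.
Next: March 2035 → Thu Mar 8 2035.
April 2035: Sun Apr 8 2035.
May 2035: Tue May 8 2035.

Tue May 8 2035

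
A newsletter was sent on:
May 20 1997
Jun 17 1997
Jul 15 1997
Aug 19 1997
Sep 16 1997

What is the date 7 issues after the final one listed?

All dates are Tuesdays, 28, 28, 35, 28 days apart.
Specifically, the 3rd Tuesday of each month.
3rd Tuesday of October 1997: Oct 21 1997.
November 1997 — 3rd Tuesday is Nov 18 1997.
3rd Tuesday of December 1997: Dec 16 1997.
January 1998 — 3rd Tuesday is Jan 20 1998.
February 1998 — 3rd Tuesday is Feb 17 1998.
3rd Tuesday of March 1998: Mar 17 1998.
3rd Tuesday of April 1998: Apr 21 1998.

Apr 21 1998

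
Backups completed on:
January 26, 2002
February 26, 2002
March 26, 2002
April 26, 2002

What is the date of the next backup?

May 26, 2002

Gaps: 31, 28, 31 days — not constant. Every event is on the 26th of the month.
Pattern: the 26th of each month.
Next: May 2002 → May 26, 2002.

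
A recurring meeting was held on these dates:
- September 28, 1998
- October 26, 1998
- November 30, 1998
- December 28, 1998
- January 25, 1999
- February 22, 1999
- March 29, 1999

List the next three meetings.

April 26, 1999; May 31, 1999; June 28, 1999

These are Mondays with 28, 35, 28, 28, 28, 35-day gaps.
Each is the final Monday of its month — November 30, 1998 is past the 28th, so '4th Monday' doesn't fit.
Last Monday of April 1999: April 26, 1999.
May 1999 ends with Monday May 31, 1999.
Last Monday of June 1999: June 28, 1999.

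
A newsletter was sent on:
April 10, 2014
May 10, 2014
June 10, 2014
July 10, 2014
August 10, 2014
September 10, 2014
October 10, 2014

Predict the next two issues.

The day-of-month is always 10 (30, 31, 30, 31, 31, 30 days between events).
So this recurs on the 10th of each month.
Next: November 2014 → November 10, 2014.
Next: December 2014 → December 10, 2014.

November 10, 2014; December 10, 2014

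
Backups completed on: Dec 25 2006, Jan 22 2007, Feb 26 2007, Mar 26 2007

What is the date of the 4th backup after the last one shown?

Jul 23 2007

Gaps: 28, 35, 28 days — a mix of 28 and 35. Every date is a Monday.
Each is the 4th Monday of its month.
4th Monday of April 2007: Apr 23 2007.
May 2007 — 4th Monday is May 28 2007.
4th Monday of June 2007: Jun 25 2007.
July 2007 — 4th Monday is Jul 23 2007.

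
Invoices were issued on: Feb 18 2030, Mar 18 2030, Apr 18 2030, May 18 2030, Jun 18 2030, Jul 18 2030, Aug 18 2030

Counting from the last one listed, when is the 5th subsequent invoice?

Gaps: 28, 31, 30, 31, 30, 31 days — not constant. Every event is on the 18th of the month.
Pattern: the 18th of each month.
Next: September 2030 → Sep 18 2030.
October 2030: Oct 18 2030.
Next: November 2030 → Nov 18 2030.
Next: December 2030 → Dec 18 2030.
January 2031: Jan 18 2031.

Jan 18 2031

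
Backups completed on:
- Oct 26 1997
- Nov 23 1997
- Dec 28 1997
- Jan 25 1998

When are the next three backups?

These are Sundays at 28- or 35-day spacing (28, 35, 28).
The pattern: 4th Sunday of the month.
February 1998 — 4th Sunday is Feb 22 1998.
March 1998 — 4th Sunday is Mar 22 1998.
April 1998 — 4th Sunday is Apr 26 1998.

Feb 22 1998, Mar 22 1998, Apr 26 1998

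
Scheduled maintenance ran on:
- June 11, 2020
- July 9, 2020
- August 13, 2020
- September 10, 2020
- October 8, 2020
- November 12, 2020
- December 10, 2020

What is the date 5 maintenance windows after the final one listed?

Gaps: 28, 35, 28, 28, 35, 28 days — a mix of 28 and 35. Every date is a Thursday.
Each is the 2nd Thursday of its month.
January 2021 — 2nd Thursday is January 14, 2021.
February 2021 — 2nd Thursday is February 11, 2021.
March 2021 — 2nd Thursday is March 11, 2021.
2nd Thursday of April 2021: April 8, 2021.
May 2021 — 2nd Thursday is May 13, 2021.

May 13, 2021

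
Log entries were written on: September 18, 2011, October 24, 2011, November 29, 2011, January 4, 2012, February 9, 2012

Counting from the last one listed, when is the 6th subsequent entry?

The spacing is 36, 36, 36, 36 days — always 36 days.
February 9, 2012 + 36 days = March 16, 2012.
March 16, 2012 + 36 days = April 21, 2012.
April 21, 2012 + 36 days = May 27, 2012.
May 27, 2012 + 36 days = July 2, 2012.
July 2, 2012 + 36 days = August 7, 2012.
August 7, 2012 + 36 days = September 12, 2012.

September 12, 2012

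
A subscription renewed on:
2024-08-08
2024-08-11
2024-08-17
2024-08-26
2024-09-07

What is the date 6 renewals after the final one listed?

Gaps: 3, 6, 9, 12 days — each gap is 3 larger than the previous one.
Next gap: 15 days. 2024-09-07 + 15 days = 2024-09-22.
Next gap: 18 days. 2024-09-22 + 18 days = 2024-10-10.
Next gap: 21 days. 2024-10-10 + 21 days = 2024-10-31.
Next gap: 24 days. 2024-10-31 + 24 days = 2024-11-24.
Next gap: 27 days. 2024-11-24 + 27 days = 2024-12-21.
Next gap: 30 days. 2024-12-21 + 30 days = 2025-01-20.

2025-01-20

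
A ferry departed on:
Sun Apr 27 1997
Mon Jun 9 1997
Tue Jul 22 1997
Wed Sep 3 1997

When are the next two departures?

Thu Oct 16 1997, Fri Nov 28 1997

Every event comes 43 days after the last (43, 43, 43).
Wed Sep 3 1997 + 43 days = Thu Oct 16 1997.
Thu Oct 16 1997 + 43 days = Fri Nov 28 1997.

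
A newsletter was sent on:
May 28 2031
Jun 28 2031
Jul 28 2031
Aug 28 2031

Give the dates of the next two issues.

Sep 28 2031, Oct 28 2031

Gaps: 31, 30, 31 days — not constant. Every event is on the 28th of the month.
Pattern: the 28th of each month.
September 2031: Sep 28 2031.
October 2031: Oct 28 2031.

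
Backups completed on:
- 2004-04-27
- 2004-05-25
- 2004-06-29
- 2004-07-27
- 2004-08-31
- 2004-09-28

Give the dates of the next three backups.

These are Tuesdays with 28, 35, 28, 35, 28-day gaps.
Each is the final Tuesday of its month — 2004-06-29 is past the 28th, so '4th Tuesday' doesn't fit.
Last Tuesday of October 2004: 2004-10-26.
November 2004 ends with Tuesday 2004-11-30.
Last Tuesday of December 2004: 2004-12-28.

2004-10-26, 2004-11-30, 2004-12-28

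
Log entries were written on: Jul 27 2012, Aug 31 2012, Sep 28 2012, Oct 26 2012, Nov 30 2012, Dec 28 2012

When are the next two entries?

All Fridays; the gaps (35, 28, 28, 35, 28) vary with month length.
This is the last Friday of each month.
Last Friday of January 2013: Jan 25 2013.
February 2013 ends with Friday Feb 22 2013.

Jan 25 2013, Feb 22 2013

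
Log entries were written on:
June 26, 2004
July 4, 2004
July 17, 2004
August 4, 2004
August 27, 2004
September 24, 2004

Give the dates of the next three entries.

October 27, 2004; December 4, 2004; January 16, 2005

Gaps: 8, 13, 18, 23, 28 days — each gap is 5 larger than the previous one.
Next gap: 33 days. September 24, 2004 + 33 days = October 27, 2004.
Next gap: 38 days. October 27, 2004 + 38 days = December 4, 2004.
Next gap: 43 days. December 4, 2004 + 43 days = January 16, 2005.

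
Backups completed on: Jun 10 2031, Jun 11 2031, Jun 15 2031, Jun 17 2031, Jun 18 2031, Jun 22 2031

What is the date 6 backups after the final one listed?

Gaps: 1, 4, 2, 1, 4 days — not constant, but cyclic with period 3.
The events fall on every Tuesday, Wednesday and Sunday.
The following Tuesday is Jun 24 2031.
Next Wednesday: Jun 25 2031.
Next Sunday: Jun 29 2031.
The following Tuesday is Jul 1 2031.
Next Wednesday: Jul 2 2031.
Next Sunday: Jul 6 2031.

Jul 6 2031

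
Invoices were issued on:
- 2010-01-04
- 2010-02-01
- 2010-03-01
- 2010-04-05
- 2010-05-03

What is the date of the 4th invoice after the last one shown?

These are Mondays at 28- or 35-day spacing (28, 28, 35, 28).
The pattern: 1st Monday of the month.
1st Monday of June 2010: 2010-06-07.
July 2010 — 1st Monday is 2010-07-05.
August 2010 — 1st Monday is 2010-08-02.
1st Monday of September 2010: 2010-09-06.

2010-09-06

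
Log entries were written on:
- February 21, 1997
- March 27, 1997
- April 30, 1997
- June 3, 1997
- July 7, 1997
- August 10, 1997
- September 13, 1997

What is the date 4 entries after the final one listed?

Gaps between consecutive events: 34, 34, 34, 34, 34, 34 days — a constant 34-day interval.
September 13, 1997 + 34 days = October 17, 1997.
October 17, 1997 + 34 days = November 20, 1997.
November 20, 1997 + 34 days = December 24, 1997.
December 24, 1997 + 34 days = January 27, 1998.

January 27, 1998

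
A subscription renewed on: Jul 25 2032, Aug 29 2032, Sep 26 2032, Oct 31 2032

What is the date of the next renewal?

Every date is a Sunday; gaps 35, 28, 35 days.
Each is the last Sunday of its month (at least one falls on the 29th or later, ruling out '4th Sunday').
Last Sunday of November 2032: Nov 28 2032.

Nov 28 2032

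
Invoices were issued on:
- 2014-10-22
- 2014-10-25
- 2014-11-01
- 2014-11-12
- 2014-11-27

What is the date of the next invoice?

2014-12-16

The spacing grows by 4 each time: 3, 7, 11, 15 days.
Next gap: 19 days. 2014-11-27 + 19 days = 2014-12-16.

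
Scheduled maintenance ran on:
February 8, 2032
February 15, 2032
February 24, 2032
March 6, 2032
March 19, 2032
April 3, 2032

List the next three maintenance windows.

April 20, 2032; May 9, 2032; May 30, 2032

Intervals are 7, 9, 11, 13, 15 days — an arithmetic progression with common difference 2.
Next gap: 17 days. April 3, 2032 + 17 days = April 20, 2032.
Next gap: 19 days. April 20, 2032 + 19 days = May 9, 2032.
Next gap: 21 days. May 9, 2032 + 21 days = May 30, 2032.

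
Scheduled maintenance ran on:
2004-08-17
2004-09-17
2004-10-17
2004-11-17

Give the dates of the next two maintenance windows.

Each date is the 17th; the gaps (31, 30, 31) track the month lengths.
The rule is the 17th of each month.
Next: December 2004 → 2004-12-17.
January 2005: 2005-01-17.

2004-12-17, 2005-01-17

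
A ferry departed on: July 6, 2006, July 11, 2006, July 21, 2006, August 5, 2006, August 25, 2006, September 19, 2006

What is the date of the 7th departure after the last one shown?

July 31, 2007

The spacing grows by 5 each time: 5, 10, 15, 20, 25 days.
Next gap: 30 days. September 19, 2006 + 30 days = October 19, 2006.
Next gap: 35 days. October 19, 2006 + 35 days = November 23, 2006.
Next gap: 40 days. November 23, 2006 + 40 days = January 2, 2007.
Next gap: 45 days. January 2, 2007 + 45 days = February 16, 2007.
Next gap: 50 days. February 16, 2007 + 50 days = April 7, 2007.
Next gap: 55 days. April 7, 2007 + 55 days = June 1, 2007.
Next gap: 60 days. June 1, 2007 + 60 days = July 31, 2007.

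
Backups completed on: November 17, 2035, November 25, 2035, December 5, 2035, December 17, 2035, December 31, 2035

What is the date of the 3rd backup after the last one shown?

February 23, 2036

Intervals are 8, 10, 12, 14 days — an arithmetic progression with common difference 2.
Next gap: 16 days. December 31, 2035 + 16 days = January 16, 2036.
Next gap: 18 days. January 16, 2036 + 18 days = February 3, 2036.
Next gap: 20 days. February 3, 2036 + 20 days = February 23, 2036.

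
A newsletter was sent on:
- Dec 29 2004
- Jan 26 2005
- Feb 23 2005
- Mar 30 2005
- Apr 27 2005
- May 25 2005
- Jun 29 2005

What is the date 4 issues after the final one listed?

Oct 26 2005

These are Wednesdays with 28, 28, 35, 28, 28, 35-day gaps.
Each is the final Wednesday of its month — Dec 29 2004 is past the 28th, so '4th Wednesday' doesn't fit.
Last Wednesday of July 2005: Jul 27 2005.
August 2005 ends with Wednesday Aug 31 2005.
Last Wednesday of September 2005: Sep 28 2005.
Last Wednesday of October 2005: Oct 26 2005.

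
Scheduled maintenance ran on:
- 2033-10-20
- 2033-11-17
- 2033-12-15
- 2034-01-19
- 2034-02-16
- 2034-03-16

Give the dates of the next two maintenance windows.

Gaps: 28, 28, 35, 28, 28 days — a mix of 28 and 35. Every date is a Thursday.
Each is the 3rd Thursday of its month.
April 2034 — 3rd Thursday is 2034-04-20.
May 2034 — 3rd Thursday is 2034-05-18.

2034-04-20, 2034-05-18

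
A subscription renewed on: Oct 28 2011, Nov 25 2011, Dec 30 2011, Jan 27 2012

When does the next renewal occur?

All Fridays; the gaps (28, 35, 28) vary with month length.
This is the last Friday of each month.
February 2012 ends with Friday Feb 24 2012.

Feb 24 2012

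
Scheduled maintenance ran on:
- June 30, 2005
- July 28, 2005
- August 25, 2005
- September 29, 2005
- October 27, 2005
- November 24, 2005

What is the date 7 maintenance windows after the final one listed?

June 29, 2006

These are Thursdays with 28, 28, 35, 28, 28-day gaps.
Each is the final Thursday of its month — June 30, 2005 is past the 28th, so '4th Thursday' doesn't fit.
Last Thursday of December 2005: December 29, 2005.
January 2006 ends with Thursday January 26, 2006.
February 2006 ends with Thursday February 23, 2006.
March 2006 ends with Thursday March 30, 2006.
April 2006 ends with Thursday April 27, 2006.
May 2006 ends with Thursday May 25, 2006.
June 2006 ends with Thursday June 29, 2006.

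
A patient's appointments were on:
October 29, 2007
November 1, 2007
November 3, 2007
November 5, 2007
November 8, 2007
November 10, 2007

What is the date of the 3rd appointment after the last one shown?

The gap pattern 3, 2, 2, 3, 2 repeats every 3 events.
These are the Mondays, Thursdays and Saturdays of each week.
Next Monday: November 12, 2007.
Next Thursday: November 15, 2007.
Next Saturday: November 17, 2007.

November 17, 2007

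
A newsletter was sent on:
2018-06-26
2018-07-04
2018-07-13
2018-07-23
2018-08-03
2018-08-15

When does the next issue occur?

Gaps: 8, 9, 10, 11, 12 days — each gap is 1 larger than the previous one.
Next gap: 13 days. 2018-08-15 + 13 days = 2018-08-28.

2018-08-28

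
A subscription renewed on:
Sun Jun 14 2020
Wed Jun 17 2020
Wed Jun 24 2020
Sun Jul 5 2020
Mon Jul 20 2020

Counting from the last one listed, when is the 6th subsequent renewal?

Sun Jan 10 2021

Intervals are 3, 7, 11, 15 days — an arithmetic progression with common difference 4.
Next gap: 19 days. Mon Jul 20 2020 + 19 days = Sat Aug 8 2020.
Next gap: 23 days. Sat Aug 8 2020 + 23 days = Mon Aug 31 2020.
Next gap: 27 days. Mon Aug 31 2020 + 27 days = Sun Sep 27 2020.
Next gap: 31 days. Sun Sep 27 2020 + 31 days = Wed Oct 28 2020.
Next gap: 35 days. Wed Oct 28 2020 + 35 days = Wed Dec 2 2020.
Next gap: 39 days. Wed Dec 2 2020 + 39 days = Sun Jan 10 2021.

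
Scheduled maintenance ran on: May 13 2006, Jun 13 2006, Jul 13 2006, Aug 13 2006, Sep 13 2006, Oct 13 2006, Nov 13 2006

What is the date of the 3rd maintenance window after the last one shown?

Feb 13 2007

Gaps: 31, 30, 31, 31, 30, 31 days — not constant. Every event is on the 13th of the month.
Pattern: the 13th of each month.
December 2006: Dec 13 2006.
Next: January 2007 → Jan 13 2007.
February 2007: Feb 13 2007.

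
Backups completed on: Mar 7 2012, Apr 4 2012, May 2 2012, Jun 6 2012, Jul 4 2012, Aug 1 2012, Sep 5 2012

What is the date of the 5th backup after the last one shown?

Feb 6 2013

All dates are Wednesdays, 28, 28, 35, 28, 28, 35 days apart.
Specifically, the 1st Wednesday of each month.
1st Wednesday of October 2012: Oct 3 2012.
November 2012 — 1st Wednesday is Nov 7 2012.
December 2012 — 1st Wednesday is Dec 5 2012.
1st Wednesday of January 2013: Jan 2 2013.
February 2013 — 1st Wednesday is Feb 6 2013.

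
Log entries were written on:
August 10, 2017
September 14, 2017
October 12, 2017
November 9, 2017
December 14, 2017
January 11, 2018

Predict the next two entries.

These are Thursdays at 28- or 35-day spacing (35, 28, 28, 35, 28).
The pattern: 2nd Thursday of the month.
February 2018 — 2nd Thursday is February 8, 2018.
March 2018 — 2nd Thursday is March 8, 2018.

February 8, 2018; March 8, 2018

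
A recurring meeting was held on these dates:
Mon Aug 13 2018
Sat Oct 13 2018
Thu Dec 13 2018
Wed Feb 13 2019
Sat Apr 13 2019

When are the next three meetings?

Each date is the 13th; the gaps (61, 61, 62, 59) track the month lengths.
The rule is the 13th of every 2 months.
Next: June 2019 → Thu Jun 13 2019.
Next: August 2019 → Tue Aug 13 2019.
Next: October 2019 → Sun Oct 13 2019.

Thu Jun 13 2019, Tue Aug 13 2019, Sun Oct 13 2019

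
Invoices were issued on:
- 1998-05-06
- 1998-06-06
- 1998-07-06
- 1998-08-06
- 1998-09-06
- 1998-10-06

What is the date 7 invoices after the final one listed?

1999-05-06

The day-of-month is always 6 (31, 30, 31, 31, 30 days between events).
So this recurs on the 6th of each month.
November 1998: 1998-11-06.
Next: December 1998 → 1998-12-06.
January 1999: 1999-01-06.
Next: February 1999 → 1999-02-06.
Next: March 1999 → 1999-03-06.
April 1999: 1999-04-06.
Next: May 1999 → 1999-05-06.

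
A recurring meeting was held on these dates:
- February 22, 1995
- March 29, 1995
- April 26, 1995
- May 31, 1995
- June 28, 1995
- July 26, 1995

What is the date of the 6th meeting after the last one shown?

All Wednesdays; the gaps (35, 28, 35, 28, 28) vary with month length.
This is the last Wednesday of each month.
August 1995 ends with Wednesday August 30, 1995.
September 1995 ends with Wednesday September 27, 1995.
Last Wednesday of October 1995: October 25, 1995.
November 1995 ends with Wednesday November 29, 1995.
December 1995 ends with Wednesday December 27, 1995.
Last Wednesday of January 1996: January 31, 1996.

January 31, 1996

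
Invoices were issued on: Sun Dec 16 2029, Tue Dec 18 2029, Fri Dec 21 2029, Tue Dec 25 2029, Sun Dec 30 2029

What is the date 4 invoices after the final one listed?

Gaps: 2, 3, 4, 5 days — each gap is 1 larger than the previous one.
Next gap: 6 days. Sun Dec 30 2029 + 6 days = Sat Jan 5 2030.
Next gap: 7 days. Sat Jan 5 2030 + 7 days = Sat Jan 12 2030.
Next gap: 8 days. Sat Jan 12 2030 + 8 days = Sun Jan 20 2030.
Next gap: 9 days. Sun Jan 20 2030 + 9 days = Tue Jan 29 2030.

Tue Jan 29 2030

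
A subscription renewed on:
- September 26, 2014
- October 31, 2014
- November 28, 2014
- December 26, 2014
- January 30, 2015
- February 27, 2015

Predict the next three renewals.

These are Fridays with 35, 28, 28, 35, 28-day gaps.
Each is the final Friday of its month — October 31, 2014 is past the 28th, so '4th Friday' doesn't fit.
March 2015 ends with Friday March 27, 2015.
April 2015 ends with Friday April 24, 2015.
Last Friday of May 2015: May 29, 2015.

March 27, 2015; April 24, 2015; May 29, 2015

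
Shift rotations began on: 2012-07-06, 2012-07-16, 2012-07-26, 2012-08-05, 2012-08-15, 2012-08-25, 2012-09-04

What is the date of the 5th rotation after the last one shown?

Gaps between consecutive events: 10, 10, 10, 10, 10, 10 days — a constant 10-day interval.
2012-09-04 + 10 days = 2012-09-14.
2012-09-14 + 10 days = 2012-09-24.
2012-09-24 + 10 days = 2012-10-04.
2012-10-04 + 10 days = 2012-10-14.
2012-10-14 + 10 days = 2012-10-24.

2012-10-24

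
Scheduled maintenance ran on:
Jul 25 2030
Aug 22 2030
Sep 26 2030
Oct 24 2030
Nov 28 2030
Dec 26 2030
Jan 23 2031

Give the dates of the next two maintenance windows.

Feb 27 2031, Mar 27 2031

These are Thursdays at 28- or 35-day spacing (28, 35, 28, 35, 28, 28).
The pattern: 4th Thursday of the month.
February 2031 — 4th Thursday is Feb 27 2031.
March 2031 — 4th Thursday is Mar 27 2031.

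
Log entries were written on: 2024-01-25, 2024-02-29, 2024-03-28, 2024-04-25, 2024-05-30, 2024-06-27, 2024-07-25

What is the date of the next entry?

2024-08-29

Every date is a Thursday; gaps 35, 28, 28, 35, 28, 28 days.
Each is the last Thursday of its month (at least one falls on the 29th or later, ruling out '4th Thursday').
August 2024 ends with Thursday 2024-08-29.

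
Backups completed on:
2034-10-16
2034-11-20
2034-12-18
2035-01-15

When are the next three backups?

2035-02-19, 2035-03-19, 2035-04-16

These are Mondays at 28- or 35-day spacing (35, 28, 28).
The pattern: 3rd Monday of the month.
3rd Monday of February 2035: 2035-02-19.
3rd Monday of March 2035: 2035-03-19.
April 2035 — 3rd Monday is 2035-04-16.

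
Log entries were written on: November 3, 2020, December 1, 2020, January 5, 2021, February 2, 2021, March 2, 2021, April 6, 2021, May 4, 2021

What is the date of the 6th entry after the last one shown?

All dates are Tuesdays, 28, 35, 28, 28, 35, 28 days apart.
Specifically, the 1st Tuesday of each month.
1st Tuesday of June 2021: June 1, 2021.
1st Tuesday of July 2021: July 6, 2021.
1st Tuesday of August 2021: August 3, 2021.
1st Tuesday of September 2021: September 7, 2021.
October 2021 — 1st Tuesday is October 5, 2021.
November 2021 — 1st Tuesday is November 2, 2021.

November 2, 2021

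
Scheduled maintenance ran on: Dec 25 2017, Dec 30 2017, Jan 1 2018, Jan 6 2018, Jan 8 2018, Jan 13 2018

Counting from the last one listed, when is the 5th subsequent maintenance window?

Jan 29 2018

Every event lands on a Monday or Saturday (gaps cycle 5, 2, 5, 2, 5).
So the schedule is: every Monday and Saturday.
The following Monday is Jan 15 2018.
The following Saturday is Jan 20 2018.
Next Monday: Jan 22 2018.
Next Saturday: Jan 27 2018.
Next Monday: Jan 29 2018.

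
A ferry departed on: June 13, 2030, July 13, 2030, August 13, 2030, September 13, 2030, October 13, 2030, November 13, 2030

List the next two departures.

Gaps: 30, 31, 31, 30, 31 days — not constant. Every event is on the 13th of the month.
Pattern: the 13th of each month.
December 2030: December 13, 2030.
Next: January 2031 → January 13, 2031.

December 13, 2030; January 13, 2031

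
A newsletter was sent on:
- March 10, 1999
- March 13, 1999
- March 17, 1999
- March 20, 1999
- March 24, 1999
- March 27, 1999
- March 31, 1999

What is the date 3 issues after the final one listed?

The gap pattern 3, 4, 3, 4, 3, 4 repeats every 2 events.
These are the Wednesdays and Saturdays of each week.
The following Saturday is April 3, 1999.
The following Wednesday is April 7, 1999.
The following Saturday is April 10, 1999.

April 10, 1999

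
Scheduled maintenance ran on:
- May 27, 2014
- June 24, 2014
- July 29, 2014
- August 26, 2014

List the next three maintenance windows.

These are Tuesdays with 28, 35, 28-day gaps.
Each is the final Tuesday of its month — July 29, 2014 is past the 28th, so '4th Tuesday' doesn't fit.
September 2014 ends with Tuesday September 30, 2014.
October 2014 ends with Tuesday October 28, 2014.
Last Tuesday of November 2014: November 25, 2014.

September 30, 2014; October 28, 2014; November 25, 2014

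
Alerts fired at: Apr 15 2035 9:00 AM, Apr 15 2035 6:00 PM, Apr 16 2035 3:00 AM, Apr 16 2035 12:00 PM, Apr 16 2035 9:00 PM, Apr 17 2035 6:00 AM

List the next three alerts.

The interval is a steady 9 hours (9, 9, 9, 9, 9).
Apr 17 2035 6:00 AM + 9 h = Apr 17 2035 3:00 PM.
Apr 17 2035 3:00 PM + 9 h = Apr 18 2035 12:00 AM.
Apr 18 2035 12:00 AM + 9 h = Apr 18 2035 9:00 AM.

Apr 17 2035 3:00 PM, Apr 18 2035 12:00 AM, Apr 18 2035 9:00 AM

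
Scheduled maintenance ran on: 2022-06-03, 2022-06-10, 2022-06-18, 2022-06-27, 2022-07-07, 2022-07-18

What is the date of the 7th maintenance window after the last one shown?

2022-10-31

The spacing grows by 1 each time: 7, 8, 9, 10, 11 days.
Next gap: 12 days. 2022-07-18 + 12 days = 2022-07-30.
Next gap: 13 days. 2022-07-30 + 13 days = 2022-08-12.
Next gap: 14 days. 2022-08-12 + 14 days = 2022-08-26.
Next gap: 15 days. 2022-08-26 + 15 days = 2022-09-10.
Next gap: 16 days. 2022-09-10 + 16 days = 2022-09-26.
Next gap: 17 days. 2022-09-26 + 17 days = 2022-10-13.
Next gap: 18 days. 2022-10-13 + 18 days = 2022-10-31.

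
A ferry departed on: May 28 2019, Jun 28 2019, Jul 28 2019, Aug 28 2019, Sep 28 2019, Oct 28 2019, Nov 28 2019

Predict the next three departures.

Gaps: 31, 30, 31, 31, 30, 31 days — not constant. Every event is on the 28th of the month.
Pattern: the 28th of each month.
Next: December 2019 → Dec 28 2019.
Next: January 2020 → Jan 28 2020.
Next: February 2020 → Feb 28 2020.

Dec 28 2019, Jan 28 2020, Feb 28 2020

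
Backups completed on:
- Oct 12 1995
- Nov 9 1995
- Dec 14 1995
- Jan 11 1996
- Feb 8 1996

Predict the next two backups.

Mar 14 1996, Apr 11 1996

All dates are Thursdays, 28, 35, 28, 28 days apart.
Specifically, the 2nd Thursday of each month.
March 1996 — 2nd Thursday is Mar 14 1996.
2nd Thursday of April 1996: Apr 11 1996.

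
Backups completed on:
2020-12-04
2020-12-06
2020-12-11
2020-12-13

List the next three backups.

The gap pattern 2, 5, 2 repeats every 2 events.
These are the Fridays and Sundays of each week.
The following Friday is 2020-12-18.
The following Sunday is 2020-12-20.
The following Friday is 2020-12-25.

2020-12-18, 2020-12-20, 2020-12-25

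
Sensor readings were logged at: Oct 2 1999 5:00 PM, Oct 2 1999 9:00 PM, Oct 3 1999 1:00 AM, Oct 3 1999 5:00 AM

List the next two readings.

Spacing: 4, 4, 4 h — constant 4 h.
Oct 3 1999 5:00 AM + 4 h = Oct 3 1999 9:00 AM.
Oct 3 1999 9:00 AM + 4 h = Oct 3 1999 1:00 PM.

Oct 3 1999 9:00 AM, Oct 3 1999 1:00 PM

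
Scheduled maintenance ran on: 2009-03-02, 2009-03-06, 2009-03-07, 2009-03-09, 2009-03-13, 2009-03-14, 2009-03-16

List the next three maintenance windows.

Gaps: 4, 1, 2, 4, 1, 2 days — not constant, but cyclic with period 3.
The events fall on every Monday, Friday and Saturday.
Next Friday: 2009-03-20.
Next Saturday: 2009-03-21.
Next Monday: 2009-03-23.

2009-03-20, 2009-03-21, 2009-03-23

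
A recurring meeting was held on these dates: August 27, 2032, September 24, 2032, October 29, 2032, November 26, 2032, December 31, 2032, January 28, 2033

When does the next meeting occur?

These are Fridays with 28, 35, 28, 35, 28-day gaps.
Each is the final Friday of its month — October 29, 2032 is past the 28th, so '4th Friday' doesn't fit.
February 2033 ends with Friday February 25, 2033.

February 25, 2033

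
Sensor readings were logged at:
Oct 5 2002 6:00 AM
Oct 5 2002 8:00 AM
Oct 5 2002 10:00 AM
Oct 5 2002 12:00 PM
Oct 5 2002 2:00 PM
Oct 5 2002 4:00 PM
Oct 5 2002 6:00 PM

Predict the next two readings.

Spacing: 2, 2, 2, 2, 2, 2 h — constant 2 h.
Oct 5 2002 6:00 PM + 2 h = Oct 5 2002 8:00 PM.
Oct 5 2002 8:00 PM + 2 h = Oct 5 2002 10:00 PM.

Oct 5 2002 8:00 PM, Oct 5 2002 10:00 PM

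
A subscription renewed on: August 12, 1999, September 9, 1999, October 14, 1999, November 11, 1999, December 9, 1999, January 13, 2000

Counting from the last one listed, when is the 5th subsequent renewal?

These are Thursdays at 28- or 35-day spacing (28, 35, 28, 28, 35).
The pattern: 2nd Thursday of the month.
2nd Thursday of February 2000: February 10, 2000.
2nd Thursday of March 2000: March 9, 2000.
2nd Thursday of April 2000: April 13, 2000.
2nd Thursday of May 2000: May 11, 2000.
June 2000 — 2nd Thursday is June 8, 2000.

June 8, 2000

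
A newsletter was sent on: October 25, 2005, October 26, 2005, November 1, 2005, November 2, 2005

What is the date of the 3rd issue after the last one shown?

Gaps: 1, 6, 1 days — not constant, but cyclic with period 2.
The events fall on every Tuesday and Wednesday.
Next Tuesday: November 8, 2005.
The following Wednesday is November 9, 2005.
The following Tuesday is November 15, 2005.

November 15, 2005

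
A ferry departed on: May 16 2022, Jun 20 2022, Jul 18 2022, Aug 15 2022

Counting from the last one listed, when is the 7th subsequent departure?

Gaps: 35, 28, 28 days — a mix of 28 and 35. Every date is a Monday.
Each is the 3rd Monday of its month.
3rd Monday of September 2022: Sep 19 2022.
3rd Monday of October 2022: Oct 17 2022.
3rd Monday of November 2022: Nov 21 2022.
3rd Monday of December 2022: Dec 19 2022.
3rd Monday of January 2023: Jan 16 2023.
3rd Monday of February 2023: Feb 20 2023.
March 2023 — 3rd Monday is Mar 20 2023.

Mar 20 2023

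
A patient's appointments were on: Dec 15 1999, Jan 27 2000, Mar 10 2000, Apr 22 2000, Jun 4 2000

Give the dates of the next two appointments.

Gaps between consecutive events: 43, 43, 43, 43 days — a constant 43-day interval.
Jun 4 2000 + 43 days = Jul 17 2000.
Jul 17 2000 + 43 days = Aug 29 2000.

Jul 17 2000, Aug 29 2000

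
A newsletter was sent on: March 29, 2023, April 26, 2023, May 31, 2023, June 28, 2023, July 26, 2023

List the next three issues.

These are Wednesdays with 28, 35, 28, 28-day gaps.
Each is the final Wednesday of its month — March 29, 2023 is past the 28th, so '4th Wednesday' doesn't fit.
August 2023 ends with Wednesday August 30, 2023.
September 2023 ends with Wednesday September 27, 2023.
October 2023 ends with Wednesday October 25, 2023.

August 30, 2023; September 27, 2023; October 25, 2023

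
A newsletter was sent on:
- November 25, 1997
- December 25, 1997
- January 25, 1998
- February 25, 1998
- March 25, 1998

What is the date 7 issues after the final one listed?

Each date is the 25th; the gaps (30, 31, 31, 28) track the month lengths.
The rule is the 25th of each month.
Next: April 1998 → April 25, 1998.
May 1998: May 25, 1998.
Next: June 1998 → June 25, 1998.
July 1998: July 25, 1998.
Next: August 1998 → August 25, 1998.
September 1998: September 25, 1998.
Next: October 1998 → October 25, 1998.

October 25, 1998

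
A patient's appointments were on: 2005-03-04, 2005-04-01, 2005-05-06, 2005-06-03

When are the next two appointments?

2005-07-01, 2005-08-05

These are Fridays at 28- or 35-day spacing (28, 35, 28).
The pattern: 1st Friday of the month.
July 2005 — 1st Friday is 2005-07-01.
1st Friday of August 2005: 2005-08-05.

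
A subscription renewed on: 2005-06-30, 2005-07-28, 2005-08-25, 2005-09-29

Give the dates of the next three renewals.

Every date is a Thursday; gaps 28, 28, 35 days.
Each is the last Thursday of its month (at least one falls on the 29th or later, ruling out '4th Thursday').
Last Thursday of October 2005: 2005-10-27.
November 2005 ends with Thursday 2005-11-24.
December 2005 ends with Thursday 2005-12-29.

2005-10-27, 2005-11-24, 2005-12-29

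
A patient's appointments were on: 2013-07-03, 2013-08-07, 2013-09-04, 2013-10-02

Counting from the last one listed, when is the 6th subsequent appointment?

These are Wednesdays at 28- or 35-day spacing (35, 28, 28).
The pattern: 1st Wednesday of the month.
1st Wednesday of November 2013: 2013-11-06.
1st Wednesday of December 2013: 2013-12-04.
January 2014 — 1st Wednesday is 2014-01-01.
1st Wednesday of February 2014: 2014-02-05.
1st Wednesday of March 2014: 2014-03-05.
1st Wednesday of April 2014: 2014-04-02.

2014-04-02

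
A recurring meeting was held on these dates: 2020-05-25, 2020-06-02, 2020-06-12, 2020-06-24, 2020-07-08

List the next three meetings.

Intervals are 8, 10, 12, 14 days — an arithmetic progression with common difference 2.
Next gap: 16 days. 2020-07-08 + 16 days = 2020-07-24.
Next gap: 18 days. 2020-07-24 + 18 days = 2020-08-11.
Next gap: 20 days. 2020-08-11 + 20 days = 2020-08-31.

2020-07-24, 2020-08-11, 2020-08-31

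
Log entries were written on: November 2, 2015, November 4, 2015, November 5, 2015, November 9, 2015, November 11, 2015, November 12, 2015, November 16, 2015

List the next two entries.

Gaps: 2, 1, 4, 2, 1, 4 days — not constant, but cyclic with period 3.
The events fall on every Monday, Wednesday and Thursday.
The following Wednesday is November 18, 2015.
The following Thursday is November 19, 2015.

November 18, 2015; November 19, 2015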